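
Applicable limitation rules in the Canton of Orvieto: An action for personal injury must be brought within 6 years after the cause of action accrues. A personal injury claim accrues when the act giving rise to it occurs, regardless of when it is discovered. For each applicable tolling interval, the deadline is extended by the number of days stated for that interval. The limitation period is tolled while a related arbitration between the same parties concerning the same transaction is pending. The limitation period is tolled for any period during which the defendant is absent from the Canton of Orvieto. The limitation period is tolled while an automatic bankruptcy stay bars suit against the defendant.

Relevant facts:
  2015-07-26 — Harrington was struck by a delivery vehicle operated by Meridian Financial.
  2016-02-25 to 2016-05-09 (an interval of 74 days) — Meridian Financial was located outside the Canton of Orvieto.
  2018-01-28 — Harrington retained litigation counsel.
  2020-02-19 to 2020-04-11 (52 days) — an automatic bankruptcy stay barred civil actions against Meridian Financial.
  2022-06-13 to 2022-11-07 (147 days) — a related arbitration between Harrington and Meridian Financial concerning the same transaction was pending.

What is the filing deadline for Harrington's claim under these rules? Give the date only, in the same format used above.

The claim accrued on 2015-07-26, when the wrongful act occurred.
The untolled deadline — 6 years after 2015-07-26 — is 2021-07-26.
Because the defendant's absence from the jurisdiction ran from 2016-02-25 to 2016-05-09, the deadline is extended by 74 days to 2021-10-08.
The period was tolled for 52 days by the automatic bankruptcy stay (2020-02-19 to 2020-04-11), pushing the deadline to 2021-11-29.
The pending related arbitration starting 2022-06-13 came too late — the period had run on 2021-11-29 — and so does not extend the deadline.
The other events in the timeline have no effect on the limitation period under the stated rules.

2021-11-29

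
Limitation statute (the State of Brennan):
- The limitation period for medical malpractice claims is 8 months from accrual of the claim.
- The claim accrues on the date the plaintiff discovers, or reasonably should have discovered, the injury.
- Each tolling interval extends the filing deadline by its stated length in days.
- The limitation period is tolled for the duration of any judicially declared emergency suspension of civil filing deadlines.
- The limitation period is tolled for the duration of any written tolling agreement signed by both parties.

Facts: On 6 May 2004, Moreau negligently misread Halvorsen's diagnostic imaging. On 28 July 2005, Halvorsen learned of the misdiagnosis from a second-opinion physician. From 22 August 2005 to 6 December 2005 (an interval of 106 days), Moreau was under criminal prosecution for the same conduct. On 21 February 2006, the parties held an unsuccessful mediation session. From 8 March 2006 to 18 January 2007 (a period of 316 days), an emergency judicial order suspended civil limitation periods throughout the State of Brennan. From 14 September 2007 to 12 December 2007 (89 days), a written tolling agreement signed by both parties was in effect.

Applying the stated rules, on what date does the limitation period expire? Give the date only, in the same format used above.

Under the discovery rule, the claim accrued on 28 July 2005, when Halvorsen discovered the injury — not on the 6 May 2004 date of the underlying act.
The untolled deadline — 8 months after 28 July 2005 — is 28 March 2006.
The emergency suspension of filing deadlines from 8 March 2006 to 18 January 2007 tolled the period for 316 days, extending the deadline to 7 February 2007.
The written tolling agreement from 14 September 2007 to 12 December 2007 began after the period had already run on 7 February 2007, so it has no tolling effect.
No stated provision tolls the period for a criminal prosecution, so the interval from 22 August 2005 to 6 December 2005 has no effect on the deadline.
Nothing else in the chronology tolls or restarts the period.

7 February 2007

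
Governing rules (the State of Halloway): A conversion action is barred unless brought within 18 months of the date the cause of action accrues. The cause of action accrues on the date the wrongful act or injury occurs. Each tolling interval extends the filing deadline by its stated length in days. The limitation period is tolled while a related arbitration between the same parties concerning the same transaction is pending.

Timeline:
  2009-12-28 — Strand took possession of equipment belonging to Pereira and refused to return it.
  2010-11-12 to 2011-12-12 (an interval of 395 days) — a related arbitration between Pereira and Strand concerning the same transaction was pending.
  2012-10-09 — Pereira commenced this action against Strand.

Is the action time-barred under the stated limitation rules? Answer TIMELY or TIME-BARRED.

The cause of action accrued on 2009-12-28, the date of the act.
The untolled deadline — 18 months after 2009-12-28 — is 2011-06-28.
Because the pending related arbitration ran from 2010-11-12 to 2011-12-12, the deadline is extended by 395 days to 2012-07-27.
Pereira filed on 2012-10-09, after the 2012-07-27 deadline, so the action is time-barred.

TIME-BARRED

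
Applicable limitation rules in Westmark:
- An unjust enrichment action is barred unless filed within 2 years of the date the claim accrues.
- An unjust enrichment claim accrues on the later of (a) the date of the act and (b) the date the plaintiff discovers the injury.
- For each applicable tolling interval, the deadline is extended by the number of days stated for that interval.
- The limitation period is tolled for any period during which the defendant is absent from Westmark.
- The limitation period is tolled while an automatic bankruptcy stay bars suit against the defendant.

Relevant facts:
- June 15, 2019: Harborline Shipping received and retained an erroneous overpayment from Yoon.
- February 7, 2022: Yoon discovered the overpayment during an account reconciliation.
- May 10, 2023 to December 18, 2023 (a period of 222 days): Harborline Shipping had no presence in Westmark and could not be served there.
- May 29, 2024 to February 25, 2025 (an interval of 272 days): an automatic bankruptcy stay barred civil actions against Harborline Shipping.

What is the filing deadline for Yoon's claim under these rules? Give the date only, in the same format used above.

The claim accrued on February 7, 2022 — the later of the June 15, 2019 act and the February 7, 2022 discovery.
2 years from February 7, 2022 is February 7, 2024.
Because the defendant's absence from the jurisdiction ran from May 10, 2023 to December 18, 2023, the deadline is extended by 222 days to September 16, 2024.
The period was tolled for 272 days by the automatic bankruptcy stay (May 29, 2024 to February 25, 2025), pushing the deadline to June 15, 2025.

June 15, 2025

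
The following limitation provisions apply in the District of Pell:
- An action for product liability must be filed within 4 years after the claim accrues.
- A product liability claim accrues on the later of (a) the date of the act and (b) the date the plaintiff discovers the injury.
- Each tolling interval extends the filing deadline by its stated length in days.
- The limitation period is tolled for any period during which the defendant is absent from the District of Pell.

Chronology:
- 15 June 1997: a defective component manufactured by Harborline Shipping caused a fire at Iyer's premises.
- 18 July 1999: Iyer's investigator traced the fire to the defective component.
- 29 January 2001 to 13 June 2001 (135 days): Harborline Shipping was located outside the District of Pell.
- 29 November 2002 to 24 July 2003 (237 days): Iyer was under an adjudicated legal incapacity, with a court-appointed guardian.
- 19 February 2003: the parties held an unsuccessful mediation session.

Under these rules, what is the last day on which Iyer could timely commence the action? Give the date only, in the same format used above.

30 November 2003

Because discovery on 18 July 1999 post-dates the 15 June 1997 act, accrual under the later-of rule falls on 18 July 1999.
4 years from 18 July 1999 is 18 July 2003.
The period was tolled for 135 days by the defendant's absence from the jurisdiction (29 January 2001 to 13 June 2001), pushing the deadline to 30 November 2003.
Although the plaintiff's incapacity ran from 29 November 2002 to 24 July 2003, the stated rules do not make that a tolling event, so it is disregarded.
Nothing else in the chronology tolls or restarts the period.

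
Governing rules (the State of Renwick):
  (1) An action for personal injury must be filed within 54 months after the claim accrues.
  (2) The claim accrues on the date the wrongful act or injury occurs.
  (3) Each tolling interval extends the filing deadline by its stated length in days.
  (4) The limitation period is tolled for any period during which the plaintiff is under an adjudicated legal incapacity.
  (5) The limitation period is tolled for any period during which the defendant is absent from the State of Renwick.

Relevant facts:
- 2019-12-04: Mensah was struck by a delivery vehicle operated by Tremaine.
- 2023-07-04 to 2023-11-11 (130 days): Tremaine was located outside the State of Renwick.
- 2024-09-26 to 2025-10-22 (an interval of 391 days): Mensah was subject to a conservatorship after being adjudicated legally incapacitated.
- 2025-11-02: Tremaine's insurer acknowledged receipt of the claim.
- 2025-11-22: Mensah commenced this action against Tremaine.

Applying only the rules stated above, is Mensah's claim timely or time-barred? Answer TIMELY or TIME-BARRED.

The limitation period began to run on 2019-12-04.
54 months from 2019-12-04 is 2024-06-04.
Because the defendant's absence from the jurisdiction ran from 2023-07-04 to 2023-11-11, the deadline is extended by 130 days to 2024-10-12.
Because the plaintiff's legal incapacity ran from 2024-09-26 to 2025-10-22, the deadline is extended by 391 days to 2025-11-07.
Nothing else in the chronology tolls or restarts the period.
Mensah filed on 2025-11-22, after the 2025-11-07 deadline, so the action is time-barred.

TIME-BARRED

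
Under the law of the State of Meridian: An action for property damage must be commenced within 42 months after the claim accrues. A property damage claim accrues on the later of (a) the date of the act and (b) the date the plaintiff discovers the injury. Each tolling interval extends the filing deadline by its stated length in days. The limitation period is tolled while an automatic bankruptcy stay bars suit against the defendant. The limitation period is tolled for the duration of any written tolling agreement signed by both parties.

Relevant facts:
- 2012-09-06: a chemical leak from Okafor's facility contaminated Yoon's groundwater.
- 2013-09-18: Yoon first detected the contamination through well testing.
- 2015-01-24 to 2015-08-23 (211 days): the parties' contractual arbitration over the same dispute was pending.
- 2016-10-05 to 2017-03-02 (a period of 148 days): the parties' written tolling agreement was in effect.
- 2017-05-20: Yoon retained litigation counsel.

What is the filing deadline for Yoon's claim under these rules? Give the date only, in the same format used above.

2017-08-13

The claim accrued on 2013-09-18 — the later of the 2012-09-06 act and the 2013-09-18 discovery.
The untolled deadline — 42 months after 2013-09-18 — is 2017-03-18.
The period was tolled for 148 days by the written tolling agreement (2016-10-05 to 2017-03-02), pushing the deadline to 2017-08-13.
No stated provision tolls the period for a pending arbitration, so the interval from 2015-01-24 to 2015-08-23 has no effect on the deadline.
Nothing else in the chronology tolls or restarts the period.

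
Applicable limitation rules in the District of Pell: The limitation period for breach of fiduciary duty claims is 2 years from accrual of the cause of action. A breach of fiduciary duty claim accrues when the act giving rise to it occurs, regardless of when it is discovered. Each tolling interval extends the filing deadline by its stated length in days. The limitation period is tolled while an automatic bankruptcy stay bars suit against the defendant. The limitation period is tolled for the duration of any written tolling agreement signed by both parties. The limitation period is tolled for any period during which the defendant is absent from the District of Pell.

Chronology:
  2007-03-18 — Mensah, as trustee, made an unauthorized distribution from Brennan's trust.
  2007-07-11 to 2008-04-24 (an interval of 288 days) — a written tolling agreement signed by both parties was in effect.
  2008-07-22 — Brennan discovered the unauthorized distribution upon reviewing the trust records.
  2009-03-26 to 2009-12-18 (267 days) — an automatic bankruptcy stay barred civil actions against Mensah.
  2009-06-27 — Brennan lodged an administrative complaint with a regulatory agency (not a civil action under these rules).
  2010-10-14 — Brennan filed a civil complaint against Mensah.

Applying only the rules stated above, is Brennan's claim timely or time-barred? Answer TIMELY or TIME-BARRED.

Because the rule ties accrual to occurrence, the claim accrued on 2007-03-18, not on the 2008-07-22 discovery date.
Adding the 2 years base period to 2007-03-18 gives a deadline of 2009-03-18, before any tolling.
Because the written tolling agreement ran from 2007-07-11 to 2008-04-24, the deadline is extended by 288 days to 2009-12-31.
Because the automatic bankruptcy stay ran from 2009-03-26 to 2009-12-18, the deadline is extended by 267 days to 2010-09-24.
None of the other events listed affects the running of the period under the stated rules.
The 2010-10-14 filing falls after the 2010-09-24 deadline; the claim is time-barred.

TIME-BARRED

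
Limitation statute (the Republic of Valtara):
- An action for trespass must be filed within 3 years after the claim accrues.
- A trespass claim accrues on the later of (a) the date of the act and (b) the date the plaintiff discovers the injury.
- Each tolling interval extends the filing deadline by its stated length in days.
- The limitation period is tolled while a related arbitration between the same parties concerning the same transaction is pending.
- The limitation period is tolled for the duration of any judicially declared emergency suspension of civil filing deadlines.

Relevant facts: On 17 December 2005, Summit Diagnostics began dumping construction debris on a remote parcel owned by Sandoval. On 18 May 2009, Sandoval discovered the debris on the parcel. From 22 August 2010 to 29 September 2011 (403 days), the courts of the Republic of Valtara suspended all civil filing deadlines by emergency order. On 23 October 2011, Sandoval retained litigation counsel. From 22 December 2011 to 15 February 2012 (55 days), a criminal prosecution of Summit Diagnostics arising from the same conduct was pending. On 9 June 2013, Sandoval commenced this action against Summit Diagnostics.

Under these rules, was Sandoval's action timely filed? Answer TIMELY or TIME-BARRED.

Because discovery on 18 May 2009 post-dates the 17 December 2005 act, accrual under the later-of rule falls on 18 May 2009.
3 years from 18 May 2009 is 18 May 2012.
The period was tolled for 403 days by the emergency suspension of filing deadlines (22 August 2010 to 29 September 2011), pushing the deadline to 25 June 2013.
Although a criminal prosecution ran from 22 December 2011 to 15 February 2012, the stated rules do not make that a tolling event, so it is disregarded.
The other events in the timeline have no effect on the limitation period under the stated rules.
Sandoval filed on 9 June 2013, before the 25 June 2013 deadline, so the action is timely.

TIMELY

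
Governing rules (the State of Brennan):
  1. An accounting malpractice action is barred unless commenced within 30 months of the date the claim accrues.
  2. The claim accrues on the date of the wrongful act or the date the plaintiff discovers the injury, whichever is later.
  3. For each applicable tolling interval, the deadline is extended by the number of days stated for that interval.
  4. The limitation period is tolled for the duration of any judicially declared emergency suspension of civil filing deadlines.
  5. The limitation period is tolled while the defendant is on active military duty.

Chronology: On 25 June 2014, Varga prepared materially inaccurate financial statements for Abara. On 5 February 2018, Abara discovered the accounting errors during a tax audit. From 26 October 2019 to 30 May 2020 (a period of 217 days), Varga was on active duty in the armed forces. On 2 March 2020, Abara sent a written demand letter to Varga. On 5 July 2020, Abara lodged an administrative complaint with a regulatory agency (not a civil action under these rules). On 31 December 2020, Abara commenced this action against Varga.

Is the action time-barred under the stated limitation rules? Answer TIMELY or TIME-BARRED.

Taking the later of the act (25 June 2014) and discovery (5 February 2018), the claim accrued on 5 February 2018.
Adding the 30 months base period to 5 February 2018 gives a deadline of 5 August 2020, before any tolling.
Because the defendant's active military service ran from 26 October 2019 to 30 May 2020, the deadline is extended by 217 days to 10 March 2021.
None of the other events listed affects the running of the period under the stated rules.
Filing on 31 December 2020 beat the 10 March 2021 deadline — the action is timely.

TIMELY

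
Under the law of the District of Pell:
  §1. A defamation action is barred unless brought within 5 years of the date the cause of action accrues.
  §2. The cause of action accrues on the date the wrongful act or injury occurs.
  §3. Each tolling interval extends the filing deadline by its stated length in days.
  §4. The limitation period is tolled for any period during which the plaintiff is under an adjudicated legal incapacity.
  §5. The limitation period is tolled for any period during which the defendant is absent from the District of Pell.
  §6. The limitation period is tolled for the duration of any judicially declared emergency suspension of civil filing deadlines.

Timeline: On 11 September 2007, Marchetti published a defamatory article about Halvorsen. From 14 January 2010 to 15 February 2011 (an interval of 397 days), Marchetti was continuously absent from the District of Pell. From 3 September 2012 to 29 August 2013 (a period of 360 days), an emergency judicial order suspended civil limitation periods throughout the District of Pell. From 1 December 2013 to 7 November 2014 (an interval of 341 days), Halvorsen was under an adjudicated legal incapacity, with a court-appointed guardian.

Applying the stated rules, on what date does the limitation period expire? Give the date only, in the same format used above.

The claim accrued on 11 September 2007, when the wrongful act occurred.
5 years from 11 September 2007 is 11 September 2012.
The defendant's absence from the jurisdiction from 14 January 2010 to 15 February 2011 tolled the period for 397 days, extending the deadline to 13 October 2013.
The emergency suspension of filing deadlines from 3 September 2012 to 29 August 2013 tolled the period for 360 days, extending the deadline to 8 October 2014.
Because the plaintiff's legal incapacity ran from 1 December 2013 to 7 November 2014, the deadline is extended by 341 days to 14 September 2015.

14 September 2015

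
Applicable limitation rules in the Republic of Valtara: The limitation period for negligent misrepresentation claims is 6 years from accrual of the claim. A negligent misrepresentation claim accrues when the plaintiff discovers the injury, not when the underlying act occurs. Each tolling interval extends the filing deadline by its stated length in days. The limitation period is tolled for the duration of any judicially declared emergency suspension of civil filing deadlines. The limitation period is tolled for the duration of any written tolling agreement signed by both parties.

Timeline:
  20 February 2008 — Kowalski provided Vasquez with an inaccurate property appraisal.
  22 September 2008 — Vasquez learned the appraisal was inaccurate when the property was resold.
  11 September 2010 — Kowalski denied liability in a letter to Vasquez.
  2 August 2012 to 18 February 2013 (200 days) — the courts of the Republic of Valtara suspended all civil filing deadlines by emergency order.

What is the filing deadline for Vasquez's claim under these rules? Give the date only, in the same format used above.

Accrual is tied to discovery, so the period began on 22 September 2008 rather than on 20 February 2008 when the act occurred.
Adding the 6 years base period to 22 September 2008 gives a deadline of 22 September 2014, before any tolling.
The period was tolled for 200 days by the emergency suspension of filing deadlines (2 August 2012 to 18 February 2013), pushing the deadline to 10 April 2015.
The other events in the timeline have no effect on the limitation period under the stated rules.

10 April 2015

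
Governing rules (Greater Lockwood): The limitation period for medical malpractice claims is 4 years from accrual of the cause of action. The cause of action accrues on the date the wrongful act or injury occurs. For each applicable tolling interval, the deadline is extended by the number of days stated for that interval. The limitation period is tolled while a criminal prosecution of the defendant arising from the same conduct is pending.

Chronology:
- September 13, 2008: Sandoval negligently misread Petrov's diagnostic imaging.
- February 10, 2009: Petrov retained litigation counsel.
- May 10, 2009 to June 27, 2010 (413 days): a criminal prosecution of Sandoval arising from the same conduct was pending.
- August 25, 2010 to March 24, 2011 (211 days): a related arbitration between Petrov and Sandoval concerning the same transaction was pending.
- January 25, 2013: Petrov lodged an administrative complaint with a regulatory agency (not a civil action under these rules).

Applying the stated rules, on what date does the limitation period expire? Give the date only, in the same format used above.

The limitation period began to run on September 13, 2008.
4 years from September 13, 2008 is September 13, 2012.
The pending criminal prosecution from May 10, 2009 to June 27, 2010 tolled the period for 413 days, extending the deadline to October 31, 2013.
Although a pending arbitration ran from August 25, 2010 to March 24, 2011, the stated rules do not make that a tolling event, so it is disregarded.
The other events in the timeline have no effect on the limitation period under the stated rules.

October 31, 2013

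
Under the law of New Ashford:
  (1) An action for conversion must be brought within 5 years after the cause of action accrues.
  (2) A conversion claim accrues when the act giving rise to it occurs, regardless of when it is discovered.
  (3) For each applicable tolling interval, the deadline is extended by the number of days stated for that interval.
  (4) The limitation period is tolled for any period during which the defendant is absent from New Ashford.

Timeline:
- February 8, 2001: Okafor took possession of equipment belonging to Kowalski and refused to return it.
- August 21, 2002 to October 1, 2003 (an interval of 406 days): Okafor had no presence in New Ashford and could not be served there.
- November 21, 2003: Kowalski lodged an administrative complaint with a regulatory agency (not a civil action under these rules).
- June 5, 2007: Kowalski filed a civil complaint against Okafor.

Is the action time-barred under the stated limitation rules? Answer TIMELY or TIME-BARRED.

TIME-BARRED

The limitation period began to run on February 8, 2001.
5 years from February 8, 2001 is February 8, 2006.
Because the defendant's absence from the jurisdiction ran from August 21, 2002 to October 1, 2003, the deadline is extended by 406 days to March 21, 2007.
The other events in the timeline have no effect on the limitation period under the stated rules.
Kowalski filed on June 5, 2007, after the March 21, 2007 deadline, so the action is time-barred.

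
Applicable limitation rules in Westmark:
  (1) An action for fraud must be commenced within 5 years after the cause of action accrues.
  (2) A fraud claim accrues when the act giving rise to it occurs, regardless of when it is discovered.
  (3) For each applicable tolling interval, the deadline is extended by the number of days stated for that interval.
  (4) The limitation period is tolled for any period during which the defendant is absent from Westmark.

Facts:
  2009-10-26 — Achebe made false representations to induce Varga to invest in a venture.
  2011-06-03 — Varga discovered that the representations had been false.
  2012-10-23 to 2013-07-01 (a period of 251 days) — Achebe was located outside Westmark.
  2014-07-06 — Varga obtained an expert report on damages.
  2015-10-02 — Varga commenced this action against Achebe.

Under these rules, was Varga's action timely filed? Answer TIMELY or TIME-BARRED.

Accrual is governed by the date of the act, so the period began to run on 2009-10-26; the later discovery on 2011-06-03 is irrelevant under the stated rule.
5 years from 2009-10-26 is 2014-10-26.
Because the defendant's absence from the jurisdiction ran from 2012-10-23 to 2013-07-01, the deadline is extended by 251 days to 2015-07-04.
Nothing else in the chronology tolls or restarts the period.
Filing on 2015-10-02 missed the 2015-07-04 deadline — the action is time-barred.

TIME-BARRED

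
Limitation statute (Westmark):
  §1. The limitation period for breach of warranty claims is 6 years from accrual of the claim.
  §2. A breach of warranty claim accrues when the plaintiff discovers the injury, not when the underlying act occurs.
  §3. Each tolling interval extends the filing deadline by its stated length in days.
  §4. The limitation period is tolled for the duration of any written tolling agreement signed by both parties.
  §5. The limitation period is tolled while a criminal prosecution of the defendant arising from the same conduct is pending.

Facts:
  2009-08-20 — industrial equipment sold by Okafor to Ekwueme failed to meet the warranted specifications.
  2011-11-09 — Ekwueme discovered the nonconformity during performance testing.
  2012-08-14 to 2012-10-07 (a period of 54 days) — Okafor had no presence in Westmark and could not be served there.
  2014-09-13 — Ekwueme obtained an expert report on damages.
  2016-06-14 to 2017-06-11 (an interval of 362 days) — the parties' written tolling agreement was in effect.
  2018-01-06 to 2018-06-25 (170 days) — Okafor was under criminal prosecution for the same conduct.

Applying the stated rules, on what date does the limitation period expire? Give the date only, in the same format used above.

Under the discovery rule, the claim accrued on 2011-11-09, when Ekwueme discovered the injury — not on the 2009-08-20 date of the underlying act.
6 years from 2011-11-09 is 2017-11-09.
The written tolling agreement from 2016-06-14 to 2017-06-11 tolled the period for 362 days, extending the deadline to 2018-11-06.
The pending criminal prosecution from 2018-01-06 to 2018-06-25 tolled the period for 170 days, extending the deadline to 2019-04-25.
Although the defendant's absence ran from 2012-08-14 to 2012-10-07, the stated rules do not make that a tolling event, so it is disregarded.
Nothing else in the chronology tolls or restarts the period.

2019-04-25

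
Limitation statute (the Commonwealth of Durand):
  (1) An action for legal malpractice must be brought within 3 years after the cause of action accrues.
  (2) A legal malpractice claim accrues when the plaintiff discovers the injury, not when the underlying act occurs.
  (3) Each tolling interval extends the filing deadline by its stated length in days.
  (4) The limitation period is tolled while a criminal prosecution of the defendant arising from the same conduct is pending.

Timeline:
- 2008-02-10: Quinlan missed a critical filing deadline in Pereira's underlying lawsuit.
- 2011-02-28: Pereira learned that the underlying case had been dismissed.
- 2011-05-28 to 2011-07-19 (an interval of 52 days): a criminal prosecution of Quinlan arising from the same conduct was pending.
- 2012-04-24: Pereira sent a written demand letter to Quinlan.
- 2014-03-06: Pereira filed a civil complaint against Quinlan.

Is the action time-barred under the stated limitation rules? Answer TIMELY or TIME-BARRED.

The claim did not accrue until Pereira discovered the injury on 2011-02-28; the 2008-02-10 act date does not start the clock under the stated rule.
3 years from 2011-02-28 is 2014-02-28.
Because the pending criminal prosecution ran from 2011-05-28 to 2011-07-19, the deadline is extended by 52 days to 2014-04-21.
None of the other events listed affects the running of the period under the stated rules.
Filing on 2014-03-06 beat the 2014-04-21 deadline — the action is timely.

TIMELY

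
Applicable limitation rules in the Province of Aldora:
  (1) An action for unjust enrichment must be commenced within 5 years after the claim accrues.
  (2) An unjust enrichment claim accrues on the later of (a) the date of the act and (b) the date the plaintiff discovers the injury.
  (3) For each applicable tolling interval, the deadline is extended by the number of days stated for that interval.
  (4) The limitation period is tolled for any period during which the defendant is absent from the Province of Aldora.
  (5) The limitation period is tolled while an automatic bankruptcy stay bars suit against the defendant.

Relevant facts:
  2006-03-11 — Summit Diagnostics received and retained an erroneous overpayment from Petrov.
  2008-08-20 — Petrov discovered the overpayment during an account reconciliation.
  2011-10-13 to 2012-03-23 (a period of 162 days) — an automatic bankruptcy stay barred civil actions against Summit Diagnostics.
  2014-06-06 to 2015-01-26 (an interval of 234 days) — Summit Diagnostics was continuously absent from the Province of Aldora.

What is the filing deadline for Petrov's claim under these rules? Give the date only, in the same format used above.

Because discovery on 2008-08-20 post-dates the 2006-03-11 act, accrual under the later-of rule falls on 2008-08-20.
Adding the 5 years base period to 2008-08-20 gives a deadline of 2013-08-20, before any tolling.
Because the automatic bankruptcy stay ran from 2011-10-13 to 2012-03-23, the deadline is extended by 162 days to 2014-01-29.
By the time the defendant's absence from the jurisdiction began on 2014-06-06, the limitation period had already expired on 2014-01-29; that interval cannot revive it.

2014-01-29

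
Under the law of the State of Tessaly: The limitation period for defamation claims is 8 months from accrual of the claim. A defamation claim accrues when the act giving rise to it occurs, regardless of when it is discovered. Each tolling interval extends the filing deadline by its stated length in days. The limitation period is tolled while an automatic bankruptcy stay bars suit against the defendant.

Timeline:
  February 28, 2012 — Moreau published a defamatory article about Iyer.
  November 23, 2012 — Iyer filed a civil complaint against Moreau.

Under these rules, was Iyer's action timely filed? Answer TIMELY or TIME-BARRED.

The claim accrued on February 28, 2012, the date of the act.
8 months from February 28, 2012 is October 28, 2012.
Iyer filed on November 23, 2012, after the October 28, 2012 deadline, so the action is time-barred.

TIME-BARRED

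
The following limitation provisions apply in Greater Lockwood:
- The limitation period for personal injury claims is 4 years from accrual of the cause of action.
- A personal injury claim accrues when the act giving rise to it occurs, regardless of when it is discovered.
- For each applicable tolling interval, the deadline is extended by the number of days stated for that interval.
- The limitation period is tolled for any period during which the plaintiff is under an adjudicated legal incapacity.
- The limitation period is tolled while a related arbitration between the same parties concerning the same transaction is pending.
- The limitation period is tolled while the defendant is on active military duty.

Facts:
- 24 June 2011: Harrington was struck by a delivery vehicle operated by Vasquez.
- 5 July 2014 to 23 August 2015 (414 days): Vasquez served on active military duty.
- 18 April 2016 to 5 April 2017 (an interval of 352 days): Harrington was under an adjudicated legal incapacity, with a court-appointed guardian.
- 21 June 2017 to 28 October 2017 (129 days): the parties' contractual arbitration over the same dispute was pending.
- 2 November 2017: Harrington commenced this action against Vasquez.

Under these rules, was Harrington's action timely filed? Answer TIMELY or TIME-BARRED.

TIMELY

The claim accrued on 24 June 2011, when the wrongful act occurred.
The untolled deadline — 4 years after 24 June 2011 — is 24 June 2015.
Because the defendant's active military service ran from 5 July 2014 to 23 August 2015, the deadline is extended by 414 days to 11 August 2016.
Because the plaintiff's legal incapacity ran from 18 April 2016 to 5 April 2017, the deadline is extended by 352 days to 29 July 2017.
The pending related arbitration from 21 June 2017 to 28 October 2017 tolled the period for 129 days, extending the deadline to 5 December 2017.
Harrington filed on 2 November 2017, before the 5 December 2017 deadline, so the action is timely.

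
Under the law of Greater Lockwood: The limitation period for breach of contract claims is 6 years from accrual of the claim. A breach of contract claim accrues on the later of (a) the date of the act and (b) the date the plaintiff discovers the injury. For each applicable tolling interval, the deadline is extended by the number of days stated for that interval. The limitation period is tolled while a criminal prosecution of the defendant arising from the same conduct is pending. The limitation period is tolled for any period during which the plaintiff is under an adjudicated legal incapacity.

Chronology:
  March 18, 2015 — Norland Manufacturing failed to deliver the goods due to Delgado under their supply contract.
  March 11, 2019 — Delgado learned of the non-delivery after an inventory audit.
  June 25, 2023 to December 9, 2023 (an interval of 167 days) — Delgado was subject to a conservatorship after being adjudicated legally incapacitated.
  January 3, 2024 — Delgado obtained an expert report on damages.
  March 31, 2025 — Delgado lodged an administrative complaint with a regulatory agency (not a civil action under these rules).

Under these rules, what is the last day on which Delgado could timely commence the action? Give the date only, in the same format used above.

August 25, 2025

Because discovery on March 11, 2019 post-dates the March 18, 2015 act, accrual under the later-of rule falls on March 11, 2019.
Adding the 6 years base period to March 11, 2019 gives a deadline of March 11, 2025, before any tolling.
The plaintiff's legal incapacity from June 25, 2023 to December 9, 2023 tolled the period for 167 days, extending the deadline to August 25, 2025.
The other events in the timeline have no effect on the limitation period under the stated rules.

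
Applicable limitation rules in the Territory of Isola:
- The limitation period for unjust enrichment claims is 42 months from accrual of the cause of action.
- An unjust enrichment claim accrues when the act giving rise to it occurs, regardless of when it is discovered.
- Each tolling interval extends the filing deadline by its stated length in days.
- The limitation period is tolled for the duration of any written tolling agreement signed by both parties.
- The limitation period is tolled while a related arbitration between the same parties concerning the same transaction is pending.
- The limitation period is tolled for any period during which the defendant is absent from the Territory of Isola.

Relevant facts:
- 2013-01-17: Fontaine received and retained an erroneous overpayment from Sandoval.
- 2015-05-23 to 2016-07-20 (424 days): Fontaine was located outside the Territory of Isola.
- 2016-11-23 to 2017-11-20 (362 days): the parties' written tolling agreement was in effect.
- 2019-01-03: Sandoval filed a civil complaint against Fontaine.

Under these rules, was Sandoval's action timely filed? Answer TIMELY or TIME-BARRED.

The cause of action accrued on 2013-01-17, the date of the act.
Adding the 42 months base period to 2013-01-17 gives a deadline of 2016-07-17, before any tolling.
The period was tolled for 424 days by the defendant's absence from the jurisdiction (2015-05-23 to 2016-07-20), pushing the deadline to 2017-09-14.
The period was tolled for 362 days by the written tolling agreement (2016-11-23 to 2017-11-20), pushing the deadline to 2018-09-11.
The 2019-01-03 filing falls after the 2018-09-11 deadline; the claim is time-barred.

TIME-BARRED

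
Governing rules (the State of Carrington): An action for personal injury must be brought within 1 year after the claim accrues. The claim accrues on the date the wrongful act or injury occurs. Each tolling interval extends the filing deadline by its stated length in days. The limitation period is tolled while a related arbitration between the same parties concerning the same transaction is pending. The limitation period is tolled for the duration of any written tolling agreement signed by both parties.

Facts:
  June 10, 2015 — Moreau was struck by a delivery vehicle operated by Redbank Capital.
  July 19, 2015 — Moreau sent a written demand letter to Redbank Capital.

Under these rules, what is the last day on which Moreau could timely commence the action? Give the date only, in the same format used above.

June 10, 2016

The limitation period began to run on June 10, 2015.
The untolled deadline — 1 year after June 10, 2015 — is June 10, 2016.
None of the other events listed affects the running of the period under the stated rules.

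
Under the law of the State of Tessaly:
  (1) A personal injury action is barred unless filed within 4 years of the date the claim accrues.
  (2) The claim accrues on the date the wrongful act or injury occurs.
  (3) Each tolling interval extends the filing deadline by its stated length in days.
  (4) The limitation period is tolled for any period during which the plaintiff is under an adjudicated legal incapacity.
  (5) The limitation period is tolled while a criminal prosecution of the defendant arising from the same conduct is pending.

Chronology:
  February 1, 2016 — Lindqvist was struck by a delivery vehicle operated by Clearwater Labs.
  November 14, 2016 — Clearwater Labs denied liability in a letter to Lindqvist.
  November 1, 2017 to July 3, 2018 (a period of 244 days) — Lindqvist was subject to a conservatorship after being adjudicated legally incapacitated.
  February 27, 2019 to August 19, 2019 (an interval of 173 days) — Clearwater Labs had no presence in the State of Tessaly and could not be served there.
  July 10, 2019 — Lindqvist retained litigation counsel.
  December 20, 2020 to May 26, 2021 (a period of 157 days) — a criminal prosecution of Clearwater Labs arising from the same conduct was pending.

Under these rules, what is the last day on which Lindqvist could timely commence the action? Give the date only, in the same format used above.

October 2, 2020

The claim accrued on February 1, 2016, the date of the act.
4 years from February 1, 2016 is February 1, 2020.
The period was tolled for 244 days by the plaintiff's legal incapacity (November 1, 2017 to July 3, 2018), pushing the deadline to October 2, 2020.
The pending criminal prosecution from December 20, 2020 to May 26, 2021 began after the period had already run on October 2, 2020, so it has no tolling effect.
No stated provision tolls the period for the defendant's absence, so the interval from February 27, 2019 to August 19, 2019 has no effect on the deadline.
The other events in the timeline have no effect on the limitation period under the stated rules.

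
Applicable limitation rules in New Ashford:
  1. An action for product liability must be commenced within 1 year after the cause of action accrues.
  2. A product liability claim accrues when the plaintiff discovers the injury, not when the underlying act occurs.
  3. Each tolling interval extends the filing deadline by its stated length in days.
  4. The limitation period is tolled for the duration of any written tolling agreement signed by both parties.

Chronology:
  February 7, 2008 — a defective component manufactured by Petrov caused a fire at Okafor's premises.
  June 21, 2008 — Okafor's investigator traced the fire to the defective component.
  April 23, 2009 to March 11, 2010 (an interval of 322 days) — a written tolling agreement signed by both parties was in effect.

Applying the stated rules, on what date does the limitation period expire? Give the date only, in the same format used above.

May 9, 2010

The claim did not accrue until Okafor discovered the injury on June 21, 2008; the February 7, 2008 act date does not start the clock under the stated rule.
The untolled deadline — 1 year after June 21, 2008 — is June 21, 2009.
The period was tolled for 322 days by the written tolling agreement (April 23, 2009 to March 11, 2010), pushing the deadline to May 9, 2010.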